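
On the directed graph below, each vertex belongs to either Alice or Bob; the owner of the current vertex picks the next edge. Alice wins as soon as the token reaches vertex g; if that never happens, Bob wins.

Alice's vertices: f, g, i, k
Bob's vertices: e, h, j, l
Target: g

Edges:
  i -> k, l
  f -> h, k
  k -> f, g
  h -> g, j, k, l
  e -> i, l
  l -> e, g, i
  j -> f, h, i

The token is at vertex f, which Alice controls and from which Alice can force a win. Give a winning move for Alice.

k

A0 = {g}
A1: add {k} — k (Alice) has k→g.
A2: add {f, i} — f (Alice) has f→k; i (Alice) has i→k.
A3 = A2; e.g. e (Bob) can still go to l. Fixed point.
From f, successor k is in the attractor (rank 1); the other successor h is not.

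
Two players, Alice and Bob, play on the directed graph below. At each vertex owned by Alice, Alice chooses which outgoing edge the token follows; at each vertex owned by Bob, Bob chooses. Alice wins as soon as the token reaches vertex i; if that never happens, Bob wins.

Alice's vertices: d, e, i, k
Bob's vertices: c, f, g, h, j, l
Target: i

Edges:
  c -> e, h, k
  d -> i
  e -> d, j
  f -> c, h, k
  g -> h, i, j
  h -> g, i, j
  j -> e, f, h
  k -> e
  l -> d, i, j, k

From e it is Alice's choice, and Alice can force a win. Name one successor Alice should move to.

A0 = {i}
A1: add {d} — d (Alice) has d→i.
A2: add {e} — e (Alice) has e→d.
A3: add {k} — k (Alice) has k→e.
A4 = A3; e.g. c (Bob) can still go to h. Fixed point.
From e, successor d is in the attractor (rank 1); the other successor j is not.

d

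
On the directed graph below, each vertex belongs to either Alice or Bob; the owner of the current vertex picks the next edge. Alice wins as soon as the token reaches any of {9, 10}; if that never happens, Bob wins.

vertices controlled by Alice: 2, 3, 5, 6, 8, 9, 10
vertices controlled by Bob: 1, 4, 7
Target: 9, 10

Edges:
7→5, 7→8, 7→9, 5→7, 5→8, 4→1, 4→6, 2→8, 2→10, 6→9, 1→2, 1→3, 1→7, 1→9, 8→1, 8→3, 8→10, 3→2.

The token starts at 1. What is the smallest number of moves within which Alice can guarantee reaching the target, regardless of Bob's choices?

A0 = {9, 10}
A1: add {2, 6, 8} — 2 (Alice) has 2→10; 6 (Alice) has 6→9; 8 (Alice) has 8→10.
A2: add {3, 5} — 3 (Alice) has 3→2; 5 (Alice) has 5→8.
A3: add {7} — 7 (Bob): all of {5, 8, 9} already in.
A4: add {1} — 1 (Bob): all of {2, 3, 7, 9} already in.
1 enters the attractor at level 4, so Alice can force the target in 4 moves from there.

4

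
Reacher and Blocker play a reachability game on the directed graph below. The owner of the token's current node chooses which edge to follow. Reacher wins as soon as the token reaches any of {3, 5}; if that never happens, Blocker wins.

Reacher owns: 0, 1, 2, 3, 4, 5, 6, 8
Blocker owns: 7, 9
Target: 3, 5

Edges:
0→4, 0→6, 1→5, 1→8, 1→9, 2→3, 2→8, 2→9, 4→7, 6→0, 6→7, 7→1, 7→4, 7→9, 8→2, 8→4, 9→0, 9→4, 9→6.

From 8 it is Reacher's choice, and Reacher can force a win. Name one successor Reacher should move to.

2

A0 = {3, 5}
A1: add {1, 2} — 1 (Reacher) has 1→5; 2 (Reacher) has 2→3.
A2: add {8} — 8 (Reacher) has 8→2.
A3 = A2; e.g. 0 (Reacher) has no edge into A2. Fixed point.
From 8, successor 2 is in the attractor (rank 1); the other successor 4 is not.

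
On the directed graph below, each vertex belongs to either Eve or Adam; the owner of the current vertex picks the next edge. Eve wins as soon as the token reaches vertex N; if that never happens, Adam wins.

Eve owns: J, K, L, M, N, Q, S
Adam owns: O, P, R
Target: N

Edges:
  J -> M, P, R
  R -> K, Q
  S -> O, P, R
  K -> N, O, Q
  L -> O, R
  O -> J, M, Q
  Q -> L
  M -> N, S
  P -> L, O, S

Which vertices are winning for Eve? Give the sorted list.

A0 = {N}
A1: add {K, M} — K (Eve) has K→N; M (Eve) has M→N.
A2: add {J} — J (Eve) has J→M.
A3 = A2; e.g. L (Eve) has no edge into A2. Fixed point.
Eve's winning region = {J, K, M, N}.

J, K, M, N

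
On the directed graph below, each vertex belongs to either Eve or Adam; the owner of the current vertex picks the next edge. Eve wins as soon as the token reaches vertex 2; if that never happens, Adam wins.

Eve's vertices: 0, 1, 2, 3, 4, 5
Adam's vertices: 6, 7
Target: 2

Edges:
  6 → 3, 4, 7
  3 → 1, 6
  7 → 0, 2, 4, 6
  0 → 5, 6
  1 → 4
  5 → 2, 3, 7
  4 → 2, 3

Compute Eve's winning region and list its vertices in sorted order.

A0 = {2}
A1: add {4, 5} — 4 (Eve) has 4→2; 5 (Eve) has 5→2.
A2: add {0, 1} — 0 (Eve) has 0→5; 1 (Eve) has 1→4.
A3: add {3} — 3 (Eve) has 3→1.
A4 = A3; e.g. 6 (Adam) can still go to 7. Fixed point.
Eve's winning region = {0, 1, 2, 3, 4, 5}.

0, 1, 2, 3, 4, 5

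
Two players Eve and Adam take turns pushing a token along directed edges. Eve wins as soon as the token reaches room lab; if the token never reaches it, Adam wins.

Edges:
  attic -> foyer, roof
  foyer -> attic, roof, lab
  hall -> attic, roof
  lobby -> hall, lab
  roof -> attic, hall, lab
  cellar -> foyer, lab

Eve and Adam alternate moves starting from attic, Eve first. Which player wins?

Adam

Track states (vertex, player-to-move).
A0 = {(lab,Eve), (lab,Adam)}
A1: add {(foyer,Eve), (lobby,Eve), (roof,Eve), (cellar,Eve)}.
A2: add {(attic,Adam), (cellar,Adam)}.
A3: add {(hall,Eve)}.
A4: add {(lobby,Adam)}.
A5 = A4; e.g. (attic,Eve) stays out. (attic,Eve) never enters ⇒ Adam avoids the target.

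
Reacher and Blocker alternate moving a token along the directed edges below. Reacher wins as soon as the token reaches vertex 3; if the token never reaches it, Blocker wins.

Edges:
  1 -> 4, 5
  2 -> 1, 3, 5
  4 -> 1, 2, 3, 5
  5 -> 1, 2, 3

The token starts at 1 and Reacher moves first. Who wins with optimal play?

Track states (vertex, player-to-move).
A0 = {(3,Reacher), (3,Blocker)}
A1: add {(2,Reacher), (4,Reacher), (5,Reacher)}.
A2: add {(1,Blocker)}.
A3 = A2; e.g. (1,Reacher) stays out. (1,Reacher) never enters ⇒ Blocker avoids the target.

Blocker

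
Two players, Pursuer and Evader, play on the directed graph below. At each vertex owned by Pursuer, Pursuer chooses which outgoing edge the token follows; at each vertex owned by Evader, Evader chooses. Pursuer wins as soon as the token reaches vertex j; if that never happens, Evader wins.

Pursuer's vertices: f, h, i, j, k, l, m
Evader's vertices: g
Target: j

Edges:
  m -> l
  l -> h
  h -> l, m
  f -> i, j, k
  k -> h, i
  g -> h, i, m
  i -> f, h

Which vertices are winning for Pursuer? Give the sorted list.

f, i, j, k

A0 = {j}
A1: add {f} — f (Pursuer) has f→j.
A2: add {i} — i (Pursuer) has i→f.
A3: add {k} — k (Pursuer) has k→i.
A4 = A3; e.g. g (Evader) can still go to h. Fixed point.
Pursuer's winning region = {f, i, j, k}.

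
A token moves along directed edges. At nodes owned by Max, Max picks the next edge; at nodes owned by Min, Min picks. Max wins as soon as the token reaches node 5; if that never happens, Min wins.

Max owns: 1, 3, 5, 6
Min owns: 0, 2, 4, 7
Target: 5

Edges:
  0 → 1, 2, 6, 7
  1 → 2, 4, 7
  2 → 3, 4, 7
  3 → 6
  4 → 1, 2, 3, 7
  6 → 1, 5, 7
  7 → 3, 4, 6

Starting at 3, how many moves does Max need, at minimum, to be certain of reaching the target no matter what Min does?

A0 = {5}
A1: add {6} — 6 (Max) has 6→5.
A2: add {3} — 3 (Max) has 3→6.
A3 = A2; e.g. 0 (Min) can still go to 1. Fixed point.
3 enters the attractor at level 2, so Max can force the target in 2 moves from there.

2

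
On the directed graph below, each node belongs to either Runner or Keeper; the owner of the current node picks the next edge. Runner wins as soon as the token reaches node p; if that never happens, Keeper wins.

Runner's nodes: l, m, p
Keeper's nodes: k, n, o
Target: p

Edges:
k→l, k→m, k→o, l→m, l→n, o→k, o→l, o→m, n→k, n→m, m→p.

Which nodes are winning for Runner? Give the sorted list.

l, m, p

A0 = {p}
A1: add {m} — m (Runner) has m→p.
A2: add {l} — l (Runner) has l→m.
A3 = A2; e.g. k (Keeper) can still go to o. Fixed point.
Runner's winning region = {l, m, p}.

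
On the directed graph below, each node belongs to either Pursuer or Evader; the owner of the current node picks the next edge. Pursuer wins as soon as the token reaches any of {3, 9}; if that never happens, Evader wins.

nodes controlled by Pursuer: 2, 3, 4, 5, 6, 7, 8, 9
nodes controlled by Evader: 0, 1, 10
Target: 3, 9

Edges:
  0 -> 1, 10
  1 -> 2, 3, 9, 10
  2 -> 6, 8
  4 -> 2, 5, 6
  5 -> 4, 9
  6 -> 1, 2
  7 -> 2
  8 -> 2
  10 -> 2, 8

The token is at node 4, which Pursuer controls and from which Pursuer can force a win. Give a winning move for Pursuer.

A0 = {3, 9}
A1: add {5} — 5 (Pursuer) has 5→9.
A2: add {4} — 4 (Pursuer) has 4→5.
A3 = A2; e.g. 0 (Evader) can still go to 1. Fixed point.
From 4, successor 5 is in the attractor (rank 1); the other successors 2, 6 are not.

5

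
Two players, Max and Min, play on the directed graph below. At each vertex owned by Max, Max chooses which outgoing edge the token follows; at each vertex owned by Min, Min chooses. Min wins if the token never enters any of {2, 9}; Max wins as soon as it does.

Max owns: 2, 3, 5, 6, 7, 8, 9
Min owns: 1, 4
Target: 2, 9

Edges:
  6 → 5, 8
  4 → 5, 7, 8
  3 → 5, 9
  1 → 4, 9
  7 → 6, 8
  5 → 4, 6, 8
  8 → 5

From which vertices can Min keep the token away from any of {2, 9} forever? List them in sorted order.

A0 = {2, 9}
A1: add {3} — 3 (Max) has 3→9.
A2 = A1; e.g. 1 (Min) can still go to 4. Fixed point.
Max's attractor = {2, 3, 9}; Min avoids the target exactly from the complement.

1, 4, 5, 6, 7, 8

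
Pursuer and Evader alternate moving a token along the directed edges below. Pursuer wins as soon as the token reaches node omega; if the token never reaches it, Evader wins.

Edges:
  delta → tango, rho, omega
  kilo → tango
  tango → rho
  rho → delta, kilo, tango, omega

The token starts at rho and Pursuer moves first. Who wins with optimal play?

Pursuer

Track states (vertex, player-to-move).
A0 = {(omega,Pursuer), (omega,Evader)}
A1: add {(delta,Pursuer), (rho,Pursuer)}.
(rho,Pursuer) ∈ A1 ⇒ Pursuer forces the target.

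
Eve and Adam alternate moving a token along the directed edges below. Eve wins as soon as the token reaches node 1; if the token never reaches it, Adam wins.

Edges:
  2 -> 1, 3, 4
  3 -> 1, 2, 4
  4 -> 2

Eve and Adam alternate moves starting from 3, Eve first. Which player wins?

Eve

Track states (vertex, player-to-move).
A0 = {(1,Eve), (1,Adam)}
A1: add {(2,Eve), (3,Eve)}.
(3,Eve) ∈ A1 ⇒ Eve forces the target.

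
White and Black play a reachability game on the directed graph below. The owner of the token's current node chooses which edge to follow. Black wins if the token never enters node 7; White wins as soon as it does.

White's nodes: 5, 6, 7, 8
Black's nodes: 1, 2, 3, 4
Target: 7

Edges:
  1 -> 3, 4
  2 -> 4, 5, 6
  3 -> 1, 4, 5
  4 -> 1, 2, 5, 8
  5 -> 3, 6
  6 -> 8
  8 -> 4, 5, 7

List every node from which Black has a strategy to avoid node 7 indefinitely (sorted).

A0 = {7}
A1: add {8} — 8 (White) has 8→7.
A2: add {6} — 6 (White) has 6→8.
A3: add {5} — 5 (White) has 5→6.
A4 = A3; e.g. 1 (Black) can still go to 3. Fixed point.
White's attractor = {5, 6, 7, 8}; Black avoids the target exactly from the complement.

1, 2, 3, 4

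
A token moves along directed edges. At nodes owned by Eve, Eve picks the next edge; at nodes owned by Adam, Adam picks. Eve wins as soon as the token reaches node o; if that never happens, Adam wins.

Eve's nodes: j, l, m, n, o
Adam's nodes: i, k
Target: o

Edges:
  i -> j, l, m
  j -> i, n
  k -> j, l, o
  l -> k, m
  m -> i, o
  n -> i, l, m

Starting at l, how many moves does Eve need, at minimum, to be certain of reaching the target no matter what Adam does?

2

A0 = {o}
A1: add {m} — m (Eve) has m→o.
A2: add {l, n} — l (Eve) has l→m; n (Eve) has n→m.
l enters the attractor at level 2, so Eve can force the target in 2 moves from there.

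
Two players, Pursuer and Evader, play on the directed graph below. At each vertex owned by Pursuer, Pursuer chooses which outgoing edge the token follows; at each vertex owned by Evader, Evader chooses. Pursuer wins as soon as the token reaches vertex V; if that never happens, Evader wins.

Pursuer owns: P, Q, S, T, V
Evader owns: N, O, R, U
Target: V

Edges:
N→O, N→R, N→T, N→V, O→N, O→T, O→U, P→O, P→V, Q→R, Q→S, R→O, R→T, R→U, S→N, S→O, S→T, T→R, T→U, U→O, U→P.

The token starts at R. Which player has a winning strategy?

A0 = {V}
A1: add {P} — P (Pursuer) has P→V.
A2 = A1; e.g. N (Evader) can still go to O. Fixed point.
R never enters the attractor, so Evader can avoid the target forever.

Evader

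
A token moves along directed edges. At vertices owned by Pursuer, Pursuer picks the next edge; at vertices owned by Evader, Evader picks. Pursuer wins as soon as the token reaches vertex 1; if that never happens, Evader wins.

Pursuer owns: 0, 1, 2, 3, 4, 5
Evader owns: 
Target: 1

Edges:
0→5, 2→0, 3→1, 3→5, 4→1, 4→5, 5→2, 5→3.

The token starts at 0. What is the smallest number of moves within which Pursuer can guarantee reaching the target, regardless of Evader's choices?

A0 = {1}
A1: add {3, 4} — 3 (Pursuer) has 3→1; 4 (Pursuer) has 4→1.
A2: add {5} — 5 (Pursuer) has 5→3.
A3: add {0} — 0 (Pursuer) has 0→5.
0 enters the attractor at level 3, so Pursuer can force the target in 3 moves from there.

3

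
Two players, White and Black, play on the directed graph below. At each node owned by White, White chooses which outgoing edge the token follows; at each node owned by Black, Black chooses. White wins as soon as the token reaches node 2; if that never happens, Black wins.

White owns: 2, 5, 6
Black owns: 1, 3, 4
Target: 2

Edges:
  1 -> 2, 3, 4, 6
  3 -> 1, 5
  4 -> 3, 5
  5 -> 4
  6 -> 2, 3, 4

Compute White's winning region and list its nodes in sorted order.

A0 = {2}
A1: add {6} — 6 (White) has 6→2.
A2 = A1; e.g. 1 (Black) can still go to 3. Fixed point.
White's winning region = {2, 6}.

2, 6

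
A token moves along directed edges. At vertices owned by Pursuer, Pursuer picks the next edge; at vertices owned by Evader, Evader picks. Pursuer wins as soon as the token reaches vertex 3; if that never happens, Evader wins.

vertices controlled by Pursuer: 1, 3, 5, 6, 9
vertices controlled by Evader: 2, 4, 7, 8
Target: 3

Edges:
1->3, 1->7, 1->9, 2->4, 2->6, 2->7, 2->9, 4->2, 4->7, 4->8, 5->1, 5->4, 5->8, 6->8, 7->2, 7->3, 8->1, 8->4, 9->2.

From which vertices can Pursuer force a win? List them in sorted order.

1, 3, 5

A0 = {3}
A1: add {1} — 1 (Pursuer) has 1→3.
A2: add {5} — 5 (Pursuer) has 5→1.
A3 = A2; e.g. 2 (Evader) can still go to 4. Fixed point.
Pursuer's winning region = {1, 3, 5}.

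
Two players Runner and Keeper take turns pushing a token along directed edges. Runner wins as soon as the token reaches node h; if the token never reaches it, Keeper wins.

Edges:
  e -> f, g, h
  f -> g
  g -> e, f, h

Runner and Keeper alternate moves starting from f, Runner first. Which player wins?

Keeper

Track states (vertex, player-to-move).
A0 = {(h,Runner), (h,Keeper)}
A1: add {(e,Runner), (g,Runner)}.
A2: add {(f,Keeper)}.
A3 = A2; e.g. (e,Keeper) stays out. (f,Runner) never enters ⇒ Keeper avoids the target.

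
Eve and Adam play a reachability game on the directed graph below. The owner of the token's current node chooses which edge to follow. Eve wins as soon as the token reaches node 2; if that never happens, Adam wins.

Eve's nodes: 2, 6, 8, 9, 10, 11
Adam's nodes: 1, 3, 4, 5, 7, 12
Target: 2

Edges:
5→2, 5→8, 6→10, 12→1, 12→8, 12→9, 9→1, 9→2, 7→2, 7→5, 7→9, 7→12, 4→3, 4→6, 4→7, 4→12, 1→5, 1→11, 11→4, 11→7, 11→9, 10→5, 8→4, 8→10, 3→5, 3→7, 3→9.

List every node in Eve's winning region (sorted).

A0 = {2}
A1: add {9} — 9 (Eve) has 9→2.
A2: add {11} — 11 (Eve) has 11→9.
A3 = A2; e.g. 1 (Adam) can still go to 5. Fixed point.
Eve's winning region = {2, 9, 11}.

2, 9, 11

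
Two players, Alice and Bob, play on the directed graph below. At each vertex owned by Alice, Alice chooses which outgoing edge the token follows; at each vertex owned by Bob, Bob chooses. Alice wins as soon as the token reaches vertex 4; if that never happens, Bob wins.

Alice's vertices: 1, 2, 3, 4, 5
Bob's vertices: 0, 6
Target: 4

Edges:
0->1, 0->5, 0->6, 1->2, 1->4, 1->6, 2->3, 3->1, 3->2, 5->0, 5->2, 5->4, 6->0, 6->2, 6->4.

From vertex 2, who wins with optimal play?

A0 = {4}
A1: add {1, 5} — 1 (Alice) has 1→4; 5 (Alice) has 5→4.
A2: add {3} — 3 (Alice) has 3→1.
A3: add {2} — 2 (Alice) has 2→3.
A4 = A3; e.g. 0 (Bob) can still go to 6. Fixed point.
2 ∈ A3, so Alice can force the target.

Alice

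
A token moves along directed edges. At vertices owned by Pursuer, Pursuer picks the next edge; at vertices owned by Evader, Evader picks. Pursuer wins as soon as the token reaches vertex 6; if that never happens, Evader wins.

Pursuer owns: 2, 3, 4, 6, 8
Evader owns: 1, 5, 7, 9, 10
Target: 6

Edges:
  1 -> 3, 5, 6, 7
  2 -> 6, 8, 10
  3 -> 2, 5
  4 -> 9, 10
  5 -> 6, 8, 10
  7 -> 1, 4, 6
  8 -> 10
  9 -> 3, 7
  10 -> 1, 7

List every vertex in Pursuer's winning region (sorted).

A0 = {6}
A1: add {2} — 2 (Pursuer) has 2→6.
A2: add {3} — 3 (Pursuer) has 3→2.
A3 = A2; e.g. 1 (Evader) can still go to 5. Fixed point.
Pursuer's winning region = {2, 3, 6}.

2, 3, 6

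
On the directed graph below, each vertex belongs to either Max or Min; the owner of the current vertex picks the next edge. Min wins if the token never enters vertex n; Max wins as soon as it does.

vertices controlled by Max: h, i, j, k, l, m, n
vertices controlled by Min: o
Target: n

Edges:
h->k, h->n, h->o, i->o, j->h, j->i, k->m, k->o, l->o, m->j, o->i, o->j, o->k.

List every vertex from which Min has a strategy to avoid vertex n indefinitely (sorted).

A0 = {n}
A1: add {h} — h (Max) has h→n.
A2: add {j} — j (Max) has j→h.
A3: add {m} — m (Max) has m→j.
A4: add {k} — k (Max) has k→m.
A5 = A4; e.g. i (Max) has no edge into A4. Fixed point.
Max's attractor = {h, j, k, m, n}; Min avoids the target exactly from the complement.

i, l, o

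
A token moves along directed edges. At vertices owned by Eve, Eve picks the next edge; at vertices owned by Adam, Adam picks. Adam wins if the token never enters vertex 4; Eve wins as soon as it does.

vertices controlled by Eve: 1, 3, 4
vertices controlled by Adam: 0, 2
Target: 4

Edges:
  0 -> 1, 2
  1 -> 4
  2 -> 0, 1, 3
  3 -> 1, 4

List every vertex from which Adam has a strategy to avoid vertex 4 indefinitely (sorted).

0, 2

A0 = {4}
A1: add {1, 3} — 1 (Eve) has 1→4; 3 (Eve) has 3→4.
A2 = A1; e.g. 0 (Adam) can still go to 2. Fixed point.
Eve's attractor = {1, 3, 4}; Adam avoids the target exactly from the complement.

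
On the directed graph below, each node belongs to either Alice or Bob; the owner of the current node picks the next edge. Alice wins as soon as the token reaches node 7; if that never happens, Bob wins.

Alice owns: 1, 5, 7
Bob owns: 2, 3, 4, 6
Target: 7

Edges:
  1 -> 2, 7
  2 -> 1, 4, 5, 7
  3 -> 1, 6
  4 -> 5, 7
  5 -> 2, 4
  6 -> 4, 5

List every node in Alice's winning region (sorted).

1, 7

A0 = {7}
A1: add {1} — 1 (Alice) has 1→7.
A2 = A1; e.g. 2 (Bob) can still go to 4. Fixed point.
Alice's winning region = {1, 7}.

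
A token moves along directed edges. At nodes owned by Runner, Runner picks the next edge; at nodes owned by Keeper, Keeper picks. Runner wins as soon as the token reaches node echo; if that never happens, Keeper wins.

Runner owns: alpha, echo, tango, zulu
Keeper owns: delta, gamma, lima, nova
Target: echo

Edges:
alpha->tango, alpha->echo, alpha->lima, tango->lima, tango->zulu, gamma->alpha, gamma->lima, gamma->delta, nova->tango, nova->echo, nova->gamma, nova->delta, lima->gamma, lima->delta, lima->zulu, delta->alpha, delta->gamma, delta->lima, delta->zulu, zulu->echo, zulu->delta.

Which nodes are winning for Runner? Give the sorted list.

A0 = {echo}
A1: add {alpha, zulu} — alpha (Runner) has alpha→echo; zulu (Runner) has zulu→echo.
A2: add {tango} — tango (Runner) has tango→zulu.
A3 = A2; e.g. gamma (Keeper) can still go to lima. Fixed point.
Runner's winning region = {alpha, echo, tango, zulu}.

alpha, echo, tango, zulu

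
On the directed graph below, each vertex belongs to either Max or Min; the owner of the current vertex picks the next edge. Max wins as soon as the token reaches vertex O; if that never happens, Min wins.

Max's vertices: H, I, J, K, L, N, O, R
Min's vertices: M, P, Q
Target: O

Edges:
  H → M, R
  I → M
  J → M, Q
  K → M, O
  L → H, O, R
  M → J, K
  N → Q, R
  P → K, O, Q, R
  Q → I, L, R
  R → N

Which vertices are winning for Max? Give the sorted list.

K, L, O

A0 = {O}
A1: add {K, L} — K (Max) has K→O; L (Max) has L→O.
A2 = A1; e.g. H (Max) has no edge into A1. Fixed point.
Max's winning region = {K, L, O}.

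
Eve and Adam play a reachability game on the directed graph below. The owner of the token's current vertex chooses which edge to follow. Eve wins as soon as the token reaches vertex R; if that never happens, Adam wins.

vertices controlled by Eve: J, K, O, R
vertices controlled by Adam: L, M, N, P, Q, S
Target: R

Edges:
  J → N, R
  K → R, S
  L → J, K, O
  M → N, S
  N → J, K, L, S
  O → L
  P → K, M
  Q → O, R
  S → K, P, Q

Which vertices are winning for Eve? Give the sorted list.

A0 = {R}
A1: add {J, K} — J (Eve) has J→R; K (Eve) has K→R.
A2 = A1; e.g. L (Adam) can still go to O. Fixed point.
Eve's winning region = {J, K, R}.

J, K, R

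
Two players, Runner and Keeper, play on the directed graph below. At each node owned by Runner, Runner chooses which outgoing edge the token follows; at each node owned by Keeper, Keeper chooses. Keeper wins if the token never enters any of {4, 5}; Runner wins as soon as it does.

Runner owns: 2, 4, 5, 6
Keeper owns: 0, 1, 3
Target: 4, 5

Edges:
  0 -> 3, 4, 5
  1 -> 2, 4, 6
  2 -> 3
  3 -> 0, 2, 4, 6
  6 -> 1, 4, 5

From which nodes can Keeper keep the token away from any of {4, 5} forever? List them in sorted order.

0, 1, 2, 3

A0 = {4, 5}
A1: add {6} — 6 (Runner) has 6→4.
A2 = A1; e.g. 0 (Keeper) can still go to 3. Fixed point.
Runner's attractor = {4, 5, 6}; Keeper avoids the target exactly from the complement.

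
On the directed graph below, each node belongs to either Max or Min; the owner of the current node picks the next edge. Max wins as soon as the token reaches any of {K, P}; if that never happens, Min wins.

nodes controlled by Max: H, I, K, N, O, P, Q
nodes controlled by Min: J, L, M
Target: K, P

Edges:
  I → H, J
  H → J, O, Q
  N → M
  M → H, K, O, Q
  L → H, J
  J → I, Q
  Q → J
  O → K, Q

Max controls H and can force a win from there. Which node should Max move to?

O

A0 = {K, P}
A1: add {O} — O (Max) has O→K.
A2: add {H} — H (Max) has H→O.
A3: add {I} — I (Max) has I→H.
A4 = A3; e.g. J (Min) can still go to Q. Fixed point.
From H, successor O is in the attractor (rank 1); the other successors J, Q are not.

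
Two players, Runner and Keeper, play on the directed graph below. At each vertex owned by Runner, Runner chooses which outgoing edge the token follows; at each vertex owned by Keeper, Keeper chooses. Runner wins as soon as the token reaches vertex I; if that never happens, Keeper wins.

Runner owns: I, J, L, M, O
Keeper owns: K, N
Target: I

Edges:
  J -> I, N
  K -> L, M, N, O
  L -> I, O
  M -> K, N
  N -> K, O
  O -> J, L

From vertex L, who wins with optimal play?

Runner

A0 = {I}
A1: add {J, L} — J (Runner) has J→I; L (Runner) has L→I.
L ∈ A1, so Runner can force the target.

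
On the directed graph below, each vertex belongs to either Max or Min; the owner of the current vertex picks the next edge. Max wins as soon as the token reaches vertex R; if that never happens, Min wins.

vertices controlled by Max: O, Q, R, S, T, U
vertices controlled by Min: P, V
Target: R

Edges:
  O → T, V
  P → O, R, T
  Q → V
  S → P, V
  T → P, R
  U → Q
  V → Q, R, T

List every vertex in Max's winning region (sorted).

A0 = {R}
A1: add {T} — T (Max) has T→R.
A2: add {O} — O (Max) has O→T.
A3: add {P} — P (Min): all of {O, R, T} already in.
A4: add {S} — S (Max) has S→P.
A5 = A4; e.g. Q (Max) has no edge into A4. Fixed point.
Max's winning region = {O, P, R, S, T}.

O, P, R, S, T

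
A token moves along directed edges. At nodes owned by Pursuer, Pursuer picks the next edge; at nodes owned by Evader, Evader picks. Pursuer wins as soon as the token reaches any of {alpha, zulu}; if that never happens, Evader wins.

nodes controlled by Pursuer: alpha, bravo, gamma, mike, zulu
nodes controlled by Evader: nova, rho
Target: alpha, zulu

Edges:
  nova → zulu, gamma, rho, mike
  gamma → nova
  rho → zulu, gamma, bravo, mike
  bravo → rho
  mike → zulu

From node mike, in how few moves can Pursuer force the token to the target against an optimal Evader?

A0 = {alpha, zulu}
A1: add {mike} — mike (Pursuer) has mike→zulu.
A2 = A1; e.g. nova (Evader) can still go to gamma. Fixed point.
mike enters the attractor at level 1, so Pursuer can force the target in 1 move from there.

1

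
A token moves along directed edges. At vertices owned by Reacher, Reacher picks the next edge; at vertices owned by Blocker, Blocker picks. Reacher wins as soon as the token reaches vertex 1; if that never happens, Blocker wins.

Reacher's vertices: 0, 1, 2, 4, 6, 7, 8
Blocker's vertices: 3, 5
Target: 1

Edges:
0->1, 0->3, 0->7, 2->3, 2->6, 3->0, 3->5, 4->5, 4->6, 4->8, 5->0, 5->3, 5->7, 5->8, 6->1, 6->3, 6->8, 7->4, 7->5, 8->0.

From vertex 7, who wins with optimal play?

A0 = {1}
A1: add {0, 6} — 0 (Reacher) has 0→1; 6 (Reacher) has 6→1.
A2: add {2, 4, 8} — 2 (Reacher) has 2→6; 4 (Reacher) has 4→6; 8 (Reacher) has 8→0.
A3: add {7} — 7 (Reacher) has 7→4.
A4 = A3; e.g. 3 (Blocker) can still go to 5. Fixed point.
7 ∈ A3, so Reacher can force the target.

Reacher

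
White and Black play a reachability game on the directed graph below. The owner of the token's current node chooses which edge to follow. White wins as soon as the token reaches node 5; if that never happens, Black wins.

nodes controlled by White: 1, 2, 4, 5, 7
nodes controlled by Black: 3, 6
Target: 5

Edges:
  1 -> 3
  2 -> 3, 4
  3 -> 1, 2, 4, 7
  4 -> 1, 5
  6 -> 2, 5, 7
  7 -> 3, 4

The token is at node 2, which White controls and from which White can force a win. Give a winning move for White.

4

A0 = {5}
A1: add {4} — 4 (White) has 4→5.
A2: add {2, 7} — 2 (White) has 2→4; 7 (White) has 7→4.
A3: add {6} — 6 (Black): all of {2, 5, 7} already in.
A4 = A3; e.g. 1 (White) has no edge into A3. Fixed point.
From 2, successor 4 is in the attractor (rank 1); the other successor 3 is not.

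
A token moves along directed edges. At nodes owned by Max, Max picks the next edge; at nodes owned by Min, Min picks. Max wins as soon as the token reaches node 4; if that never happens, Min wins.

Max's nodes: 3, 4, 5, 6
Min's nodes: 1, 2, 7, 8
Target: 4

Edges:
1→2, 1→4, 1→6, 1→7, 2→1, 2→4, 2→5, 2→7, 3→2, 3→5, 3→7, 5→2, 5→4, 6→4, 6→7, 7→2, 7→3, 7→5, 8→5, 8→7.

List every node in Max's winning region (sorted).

3, 4, 5, 6

A0 = {4}
A1: add {5, 6} — 5 (Max) has 5→4; 6 (Max) has 6→4.
A2: add {3} — 3 (Max) has 3→5.
A3 = A2; e.g. 1 (Min) can still go to 2. Fixed point.
Max's winning region = {3, 4, 5, 6}.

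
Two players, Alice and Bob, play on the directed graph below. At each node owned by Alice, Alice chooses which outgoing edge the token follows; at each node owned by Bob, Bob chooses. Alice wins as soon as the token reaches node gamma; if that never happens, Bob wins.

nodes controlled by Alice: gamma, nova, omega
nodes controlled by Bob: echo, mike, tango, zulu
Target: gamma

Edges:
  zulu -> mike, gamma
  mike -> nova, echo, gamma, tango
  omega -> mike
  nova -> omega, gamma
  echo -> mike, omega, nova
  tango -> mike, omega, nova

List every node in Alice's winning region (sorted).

gamma, nova

A0 = {gamma}
A1: add {nova} — nova (Alice) has nova→gamma.
A2 = A1; e.g. zulu (Bob) can still go to mike. Fixed point.
Alice's winning region = {gamma, nova}.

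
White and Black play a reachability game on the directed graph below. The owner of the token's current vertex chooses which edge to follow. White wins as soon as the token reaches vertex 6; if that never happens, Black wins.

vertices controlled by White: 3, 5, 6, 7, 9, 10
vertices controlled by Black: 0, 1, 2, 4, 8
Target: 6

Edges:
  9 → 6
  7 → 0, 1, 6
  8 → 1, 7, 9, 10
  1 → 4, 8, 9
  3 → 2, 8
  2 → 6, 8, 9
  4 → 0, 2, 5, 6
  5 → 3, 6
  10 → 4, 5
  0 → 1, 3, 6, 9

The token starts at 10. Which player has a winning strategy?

A0 = {6}
A1: add {5, 7, 9} — 5 (White) has 5→6; 7 (White) has 7→6; 9 (White) has 9→6.
A2: add {10} — 10 (White) has 10→5.
A3 = A2; e.g. 0 (Black) can still go to 1. Fixed point.
10 ∈ A2, so White can force the target.

White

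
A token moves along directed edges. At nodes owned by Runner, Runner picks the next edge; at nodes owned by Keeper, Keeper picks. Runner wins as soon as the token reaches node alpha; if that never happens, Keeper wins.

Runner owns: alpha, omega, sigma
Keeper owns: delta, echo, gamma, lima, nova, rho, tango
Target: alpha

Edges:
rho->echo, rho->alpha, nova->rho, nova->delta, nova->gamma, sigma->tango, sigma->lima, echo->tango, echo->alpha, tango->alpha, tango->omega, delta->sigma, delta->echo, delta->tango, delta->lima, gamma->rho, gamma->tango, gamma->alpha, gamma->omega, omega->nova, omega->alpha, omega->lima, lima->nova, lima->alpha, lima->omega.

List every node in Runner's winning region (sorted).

alpha, echo, gamma, omega, rho, sigma, tango

A0 = {alpha}
A1: add {omega} — omega (Runner) has omega→alpha.
A2: add {tango} — tango (Keeper): all of {alpha, omega} already in.
A3: add {echo, sigma} — sigma (Runner) has sigma→tango; echo (Keeper): all of {tango, alpha} already in.
A4: add {rho} — rho (Keeper): all of {echo, alpha} already in.
A5: add {gamma} — gamma (Keeper): all of {rho, tango, alpha, omega} already in.
A6 = A5; e.g. nova (Keeper) can still go to delta. Fixed point.
Runner's winning region = {alpha, echo, gamma, omega, rho, sigma, tango}.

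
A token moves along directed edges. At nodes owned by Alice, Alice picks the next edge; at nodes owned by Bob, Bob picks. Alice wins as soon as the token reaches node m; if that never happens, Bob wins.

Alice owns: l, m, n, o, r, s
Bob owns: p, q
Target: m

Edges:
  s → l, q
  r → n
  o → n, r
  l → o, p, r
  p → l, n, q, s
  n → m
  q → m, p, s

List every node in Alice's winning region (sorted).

A0 = {m}
A1: add {n} — n (Alice) has n→m.
A2: add {o, r} — o (Alice) has o→n; r (Alice) has r→n.
A3: add {l} — l (Alice) has l→o.
A4: add {s} — s (Alice) has s→l.
A5 = A4; e.g. p (Bob) can still go to q. Fixed point.
Alice's winning region = {l, m, n, o, r, s}.

l, m, n, o, r, s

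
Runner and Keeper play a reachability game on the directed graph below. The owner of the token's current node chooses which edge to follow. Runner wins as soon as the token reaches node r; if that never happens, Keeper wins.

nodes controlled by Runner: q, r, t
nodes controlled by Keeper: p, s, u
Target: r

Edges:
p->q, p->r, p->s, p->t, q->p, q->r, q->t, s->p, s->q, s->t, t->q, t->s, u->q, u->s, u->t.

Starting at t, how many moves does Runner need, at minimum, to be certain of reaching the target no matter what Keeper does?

2

A0 = {r}
A1: add {q} — q (Runner) has q→r.
A2: add {t} — t (Runner) has t→q.
A3 = A2; e.g. p (Keeper) can still go to s. Fixed point.
t enters the attractor at level 2, so Runner can force the target in 2 moves from there.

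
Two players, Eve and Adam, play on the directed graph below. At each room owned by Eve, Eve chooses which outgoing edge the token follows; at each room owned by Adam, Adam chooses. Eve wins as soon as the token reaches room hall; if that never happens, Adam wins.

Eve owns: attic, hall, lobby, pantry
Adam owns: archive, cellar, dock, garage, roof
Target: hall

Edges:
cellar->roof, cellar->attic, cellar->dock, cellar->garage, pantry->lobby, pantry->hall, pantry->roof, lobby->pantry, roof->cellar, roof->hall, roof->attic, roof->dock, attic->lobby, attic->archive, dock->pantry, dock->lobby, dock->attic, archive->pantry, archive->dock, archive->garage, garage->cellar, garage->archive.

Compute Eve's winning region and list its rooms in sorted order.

A0 = {hall}
A1: add {pantry} — pantry (Eve) has pantry→hall.
A2: add {lobby} — lobby (Eve) has lobby→pantry.
A3: add {attic} — attic (Eve) has attic→lobby.
A4: add {dock} — dock (Adam): all of {pantry, lobby, attic} already in.
A5 = A4; e.g. cellar (Adam) can still go to roof. Fixed point.
Eve's winning region = {attic, dock, hall, lobby, pantry}.

attic, dock, hall, lobby, pantry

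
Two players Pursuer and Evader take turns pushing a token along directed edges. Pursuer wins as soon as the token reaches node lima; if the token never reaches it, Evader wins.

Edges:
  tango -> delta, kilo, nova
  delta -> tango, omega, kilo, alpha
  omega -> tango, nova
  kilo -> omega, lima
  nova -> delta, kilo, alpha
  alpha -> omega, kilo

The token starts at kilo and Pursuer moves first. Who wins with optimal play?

Track states (vertex, player-to-move).
A0 = {(lima,Pursuer), (lima,Evader)}
A1: add {(kilo,Pursuer)}.
(kilo,Pursuer) ∈ A1 ⇒ Pursuer forces the target.

Pursuer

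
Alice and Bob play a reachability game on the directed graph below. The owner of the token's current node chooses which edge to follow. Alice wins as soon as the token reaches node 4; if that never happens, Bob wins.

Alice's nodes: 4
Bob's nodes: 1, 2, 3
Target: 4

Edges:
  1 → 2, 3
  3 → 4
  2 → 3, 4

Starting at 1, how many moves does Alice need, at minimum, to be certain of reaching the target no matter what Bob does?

A0 = {4}
A1: add {3} — 3 (Bob): all of {4} already in.
A2: add {2} — 2 (Bob): all of {3, 4} already in.
A3: add {1} — 1 (Bob): all of {2, 3} already in.
A3 = all vertices. Fixed point.
1 enters the attractor at level 3, so Alice can force the target in 3 moves from there.

3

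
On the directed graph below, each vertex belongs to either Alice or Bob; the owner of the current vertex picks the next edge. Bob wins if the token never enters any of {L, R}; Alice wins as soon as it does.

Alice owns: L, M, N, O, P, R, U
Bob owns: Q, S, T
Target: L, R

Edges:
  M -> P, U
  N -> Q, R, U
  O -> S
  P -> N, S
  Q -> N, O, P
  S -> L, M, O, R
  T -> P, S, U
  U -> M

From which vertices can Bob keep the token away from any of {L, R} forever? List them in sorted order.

A0 = {L, R}
A1: add {N} — N (Alice) has N→R.
A2: add {P} — P (Alice) has P→N.
A3: add {M} — M (Alice) has M→P.
A4: add {U} — U (Alice) has U→M.
A5 = A4; e.g. O (Alice) has no edge into A4. Fixed point.
Alice's attractor = {L, M, N, P, R, U}; Bob avoids the target exactly from the complement.

O, Q, S, T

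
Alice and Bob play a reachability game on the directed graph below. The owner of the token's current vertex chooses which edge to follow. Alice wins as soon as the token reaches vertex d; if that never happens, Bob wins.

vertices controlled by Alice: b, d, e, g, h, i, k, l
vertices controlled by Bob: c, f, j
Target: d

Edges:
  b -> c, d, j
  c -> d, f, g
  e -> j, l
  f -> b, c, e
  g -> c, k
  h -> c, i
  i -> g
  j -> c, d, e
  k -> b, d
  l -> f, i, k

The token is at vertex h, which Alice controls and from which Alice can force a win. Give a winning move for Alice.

A0 = {d}
A1: add {b, k} — b (Alice) has b→d; k (Alice) has k→d.
A2: add {g, l} — g (Alice) has g→k; l (Alice) has l→k.
A3: add {e, i} — e (Alice) has e→l; i (Alice) has i→g.
A4: add {h} — h (Alice) has h→i.
A5 = A4; e.g. c (Bob) can still go to f. Fixed point.
From h, successor i is in the attractor (rank 3); the other successor c is not.

i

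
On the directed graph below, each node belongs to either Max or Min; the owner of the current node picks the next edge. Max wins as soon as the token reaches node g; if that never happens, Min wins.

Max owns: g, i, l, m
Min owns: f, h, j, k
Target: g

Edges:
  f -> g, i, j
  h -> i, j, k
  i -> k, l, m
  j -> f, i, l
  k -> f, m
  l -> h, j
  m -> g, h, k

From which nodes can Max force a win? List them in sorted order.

A0 = {g}
A1: add {m} — m (Max) has m→g.
A2: add {i} — i (Max) has i→m.
A3 = A2; e.g. f (Min) can still go to j. Fixed point.
Max's winning region = {g, i, m}.

g, i, m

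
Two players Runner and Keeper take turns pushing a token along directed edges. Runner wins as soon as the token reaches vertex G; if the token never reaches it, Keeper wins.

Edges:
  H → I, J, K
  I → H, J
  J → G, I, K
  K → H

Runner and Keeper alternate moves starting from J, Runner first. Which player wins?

Track states (vertex, player-to-move).
A0 = {(G,Runner), (G,Keeper)}
A1: add {(J,Runner)}.
(J,Runner) ∈ A1 ⇒ Runner forces the target.

Runner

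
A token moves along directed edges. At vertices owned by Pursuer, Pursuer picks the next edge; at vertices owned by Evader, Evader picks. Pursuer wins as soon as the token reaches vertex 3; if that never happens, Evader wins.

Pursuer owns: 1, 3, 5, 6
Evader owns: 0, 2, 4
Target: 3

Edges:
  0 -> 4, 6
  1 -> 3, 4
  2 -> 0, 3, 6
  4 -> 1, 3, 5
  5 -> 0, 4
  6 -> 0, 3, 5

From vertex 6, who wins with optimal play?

Pursuer

A0 = {3}
A1: add {1, 6} — 1 (Pursuer) has 1→3; 6 (Pursuer) has 6→3.
A2 = A1; e.g. 0 (Evader) can still go to 4. Fixed point.
6 ∈ A1, so Pursuer can force the target.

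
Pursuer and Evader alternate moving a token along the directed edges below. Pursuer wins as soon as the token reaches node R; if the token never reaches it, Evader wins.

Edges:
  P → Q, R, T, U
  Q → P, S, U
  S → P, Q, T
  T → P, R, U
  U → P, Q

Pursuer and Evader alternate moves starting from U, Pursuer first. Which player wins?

Evader

Track states (vertex, player-to-move).
A0 = {(R,Pursuer), (R,Evader)}
A1: add {(P,Pursuer), (T,Pursuer)}.
A2 = A1; e.g. (P,Evader) stays out. (U,Pursuer) never enters ⇒ Evader avoids the target.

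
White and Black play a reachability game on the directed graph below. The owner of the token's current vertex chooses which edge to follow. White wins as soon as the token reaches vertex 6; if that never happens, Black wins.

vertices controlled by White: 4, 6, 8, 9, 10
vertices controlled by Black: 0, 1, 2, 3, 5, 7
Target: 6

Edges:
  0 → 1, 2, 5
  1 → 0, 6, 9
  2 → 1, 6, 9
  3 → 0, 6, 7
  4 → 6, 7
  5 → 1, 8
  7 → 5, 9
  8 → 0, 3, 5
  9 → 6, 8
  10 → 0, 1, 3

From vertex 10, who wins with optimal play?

Black

A0 = {6}
A1: add {4, 9} — 4 (White) has 4→6; 9 (White) has 9→6.
A2 = A1; e.g. 0 (Black) can still go to 1. Fixed point.
10 never enters the attractor, so Black can avoid the target forever.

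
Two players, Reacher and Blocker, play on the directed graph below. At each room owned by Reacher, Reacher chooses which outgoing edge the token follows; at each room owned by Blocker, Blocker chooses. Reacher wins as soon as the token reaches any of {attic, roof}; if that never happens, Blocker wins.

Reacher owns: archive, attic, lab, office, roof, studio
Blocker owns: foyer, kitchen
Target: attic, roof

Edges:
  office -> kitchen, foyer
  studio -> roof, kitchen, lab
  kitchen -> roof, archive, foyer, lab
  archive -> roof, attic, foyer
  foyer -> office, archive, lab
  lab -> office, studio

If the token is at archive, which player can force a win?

Reacher

A0 = {attic, roof}
A1: add {archive, studio} — studio (Reacher) has studio→roof; archive (Reacher) has archive→roof.
archive ∈ A1, so Reacher can force the target.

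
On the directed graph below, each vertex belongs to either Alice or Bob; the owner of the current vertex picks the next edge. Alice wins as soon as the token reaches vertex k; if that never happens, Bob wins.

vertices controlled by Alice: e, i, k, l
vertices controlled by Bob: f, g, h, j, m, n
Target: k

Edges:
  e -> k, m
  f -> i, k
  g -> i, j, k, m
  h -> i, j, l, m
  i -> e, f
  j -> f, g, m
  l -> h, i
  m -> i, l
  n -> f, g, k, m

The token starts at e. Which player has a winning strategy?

A0 = {k}
A1: add {e} — e (Alice) has e→k.
e ∈ A1, so Alice can force the target.

Alice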